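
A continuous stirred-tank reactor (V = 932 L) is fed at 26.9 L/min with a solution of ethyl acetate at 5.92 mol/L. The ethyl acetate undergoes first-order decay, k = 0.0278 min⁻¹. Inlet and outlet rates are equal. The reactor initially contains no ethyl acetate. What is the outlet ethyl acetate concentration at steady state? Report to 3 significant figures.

3.02 mol/L

Accumulation = in − out − consumed: V dC/dt = Q C_in − Q C − k V C.
At steady state: 0 = Q C_in − (Q + kV) C_ss, so C_ss = Q C_in/(Q + kV).
C_ss = 26.9·5.92/(26.9 + 0.0278·932) = 159.25/52.810 = 3.0155 mol/L.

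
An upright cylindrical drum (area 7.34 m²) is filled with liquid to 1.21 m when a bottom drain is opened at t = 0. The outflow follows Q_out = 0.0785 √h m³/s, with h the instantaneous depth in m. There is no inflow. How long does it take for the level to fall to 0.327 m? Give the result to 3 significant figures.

98.8 s

Accumulation of liquid (constant cross-section A): A dh/dt = −0.0785 √h.
Separate and integrate: 2(√h − √h₀) = −(0.0785/A) t.
t = 2A(√h₀ − √h)/0.0785 = 2·7.34·(√1.21 − √0.327)/0.0785
  = 14.680 × (1.1000 − 0.57184) / 0.0785 = 98.769 s.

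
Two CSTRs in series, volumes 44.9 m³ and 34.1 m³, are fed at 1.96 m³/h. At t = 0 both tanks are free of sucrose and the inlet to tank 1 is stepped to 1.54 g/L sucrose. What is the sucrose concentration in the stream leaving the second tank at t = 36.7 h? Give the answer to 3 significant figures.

0.840 g/L

Species balance on tank i: dCᵢ/dt = (Cᵢ₋₁ − Cᵢ)/τᵢ with τᵢ = Vᵢ/Q.
τ₁ = 44.9/1.96 = 22.908 h; τ₂ = 34.1/1.96 = 17.398 h.
Tank 1: C₁ = C_in(1 − e^(−t/τ₁)). Tank 2 (τ₁ ≠ τ₂): C₂ = C_in[1 − (τ₁ e^(−t/τ₁) − τ₂ e^(−t/τ₂))/(τ₁ − τ₂)].
At t = 36.7: e^(−t/τ₁) = 0.20148, e^(−t/τ₂) = 0.12131.
C₂ = 1.54·[1 − (22.908·0.20148 − 17.398·0.12131)/(5.5102)] = 1.54·0.54536 = 0.83986 g/L.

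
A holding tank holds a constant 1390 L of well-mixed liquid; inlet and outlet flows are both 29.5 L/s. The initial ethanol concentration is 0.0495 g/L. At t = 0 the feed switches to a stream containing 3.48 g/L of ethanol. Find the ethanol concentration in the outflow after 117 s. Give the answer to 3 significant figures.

Accumulation = in − out for the solute gives V dC/dt = Q(C_in − C).
Rewrite as dC/dt + C/τ = C_in/τ, τ = V/Q = 47.119 s.
This is linear first-order; C(t) = C_in + (C₀ − C_in) e^(−t/τ).
C(117) = 3.48 + (0.0495 − 3.48)·e^(−117/47.119) = 3.48 + (-3.4305)·0.083485 = 3.1936 g/L.

3.19 g/L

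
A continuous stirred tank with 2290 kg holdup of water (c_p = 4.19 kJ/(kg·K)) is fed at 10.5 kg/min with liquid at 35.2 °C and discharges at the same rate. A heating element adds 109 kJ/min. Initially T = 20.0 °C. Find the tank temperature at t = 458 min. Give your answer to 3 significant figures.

M c_p dT/dt = ṁ c_p (T_in − T) + Q̇.
Rearrange: dT/dt = (T_ss − T)/τ with τ = M/ṁ = 218.10 min and T_ss = T_in + Q̇/(ṁ c_p) = 37.678 °C.
Solution: T(t) = T_ss + (T₀ − T_ss) e^(−t/τ).
T(458) = 37.678 + (-17.678)·e^(−458/218.10) = 37.678 + (-17.678)·0.12246 = 35.513 °C.

35.5 °C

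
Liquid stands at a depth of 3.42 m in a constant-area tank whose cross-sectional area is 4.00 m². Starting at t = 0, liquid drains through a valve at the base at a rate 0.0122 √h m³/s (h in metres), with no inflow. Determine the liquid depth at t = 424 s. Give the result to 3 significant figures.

With no inflow, A dh/dt = −0.0122 √h.
∫ h^(−1/2) dh = −(0.0122/A) ∫ dt, giving 2√h = 2√h₀ − (0.0122/A) t.
√h = √3.42 − 0.0122·424/(2·4.00) = 1.8493 − 0.64660 = 1.2027.
h = 1.2027² = 1.4465 m.

1.45 m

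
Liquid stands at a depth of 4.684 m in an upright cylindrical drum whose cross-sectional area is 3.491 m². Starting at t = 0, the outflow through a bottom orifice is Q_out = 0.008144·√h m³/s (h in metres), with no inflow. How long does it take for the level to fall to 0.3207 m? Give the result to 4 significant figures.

With no inflow, A dh/dt = −0.008144 √h.
This is separable: 2 d(√h)/dt = −0.008144/A, so √h = √h₀ − (0.008144/(2A)) t.
t = 2A(√h₀ − √h)/0.008144 = 2·3.491·(√4.684 − √0.3207)/0.008144
  = 6.98200 × (2.16426 − 0.566304) / 0.008144 = 1369.95 s.

1370 s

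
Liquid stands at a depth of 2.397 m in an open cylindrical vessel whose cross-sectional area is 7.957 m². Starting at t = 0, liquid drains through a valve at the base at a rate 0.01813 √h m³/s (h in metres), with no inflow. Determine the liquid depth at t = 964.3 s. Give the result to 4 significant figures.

0.2022 m

With no inflow, A dh/dt = −0.01813 √h.
This is separable: 2 d(√h)/dt = −0.01813/A, so √h = √h₀ − (0.01813/(2A)) t.
√h = √2.397 − 0.01813·964.3/(2·7.957) = 1.54822 − 1.09858 = 0.449647.
h = 0.449647² = 0.202183 m.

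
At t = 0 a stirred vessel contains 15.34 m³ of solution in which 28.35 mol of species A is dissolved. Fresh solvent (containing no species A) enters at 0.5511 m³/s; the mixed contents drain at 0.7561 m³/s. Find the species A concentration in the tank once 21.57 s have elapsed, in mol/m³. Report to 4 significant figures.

0.7409 mol/m³

Let m(t) be the amount of species A. Volume: V(t) = V₀ + (Q_in − Q_out) t = 15.34 − 0.205000 t; V(21.57) = 10.9182 m³.
Species balance (pure solvent in): dm/dt = −Q_out · m/V(t).
Separate: dm/m = −Q_out dt/V(t) ⇒ ln(m/m₀) = −(Q_out/(Q_in−Q_out)) ln(V/V₀).
m = m₀ (V₀/V)^(Q_out/(Q_in−Q_out)) = 28.35 × (15.34/10.9182)^(-3.68829) = 8.08872 mol.
C = m/V = 8.08872/10.9182 = 0.740851 mol/m³.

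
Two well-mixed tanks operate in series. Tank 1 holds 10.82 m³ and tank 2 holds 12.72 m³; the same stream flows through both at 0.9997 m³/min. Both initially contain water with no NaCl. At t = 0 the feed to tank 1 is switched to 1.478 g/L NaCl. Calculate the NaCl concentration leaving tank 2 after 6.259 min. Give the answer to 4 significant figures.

0.1484 g/L

Species balance on tank i: dCᵢ/dt = (Cᵢ₋₁ − Cᵢ)/τᵢ with τᵢ = Vᵢ/Q.
τ₁ = 10.82/0.9997 = 10.8232 min; τ₂ = 12.72/0.9997 = 12.7238 min.
Solving the cascade with C₁(0)=C₂(0)=0 gives C₂(t) = C_in[1 − (τ₁ e^(−t/τ₁) − τ₂ e^(−t/τ₂))/(τ₁ − τ₂)].
At t = 6.259: e^(−t/τ₁) = 0.560855, e^(−t/τ₂) = 0.611456.
C₂ = 1.478·[1 − (10.8232·0.560855 − 12.7238·0.611456)/(-1.90057)] = 1.478·0.100386 = 0.148370 g/L.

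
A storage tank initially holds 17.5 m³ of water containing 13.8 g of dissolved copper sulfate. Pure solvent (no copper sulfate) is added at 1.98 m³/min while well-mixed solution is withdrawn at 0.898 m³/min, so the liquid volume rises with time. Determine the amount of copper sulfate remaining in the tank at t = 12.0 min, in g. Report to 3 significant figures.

8.71 g

Total volume: dV/dt = Q_in − Q_out = 1.0820 m³/min, so V(t) = 17.5 + 1.0820 t and V(12.0) = 30.484 m³.
Species balance (pure solvent in): dm/dt = −Q_out · m/V(t).
Separate: dm/m = −Q_out dt/V(t) ⇒ ln(m/m₀) = −(Q_out/(Q_in−Q_out)) ln(V/V₀).
m = m₀ (V₀/V)^(Q_out/(Q_in−Q_out)) = 13.8 × (17.5/30.484)^(0.82994) = 8.7063 g.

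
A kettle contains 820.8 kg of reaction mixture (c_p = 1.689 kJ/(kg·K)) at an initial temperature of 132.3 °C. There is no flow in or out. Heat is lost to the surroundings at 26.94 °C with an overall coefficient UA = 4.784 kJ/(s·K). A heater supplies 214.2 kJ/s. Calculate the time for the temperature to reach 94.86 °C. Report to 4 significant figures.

First-law balance (no shaft work): M c_p dT/dt = −UA(T − T_amb) + Q̇.
τ = M c_p/UA = 289.785 s; T_ss = T_amb + Q̇/UA = 26.94 + 214.2/4.784 = 71.7142 °C.
T(t) = T_ss + (T₀ − T_ss)e^(−t/τ); set T = 94.86:
t = −τ ln[(T − T_ss)/(T₀ − T_ss)] = −289.785 · ln(0.382033) = 278.845 s.

278.8 s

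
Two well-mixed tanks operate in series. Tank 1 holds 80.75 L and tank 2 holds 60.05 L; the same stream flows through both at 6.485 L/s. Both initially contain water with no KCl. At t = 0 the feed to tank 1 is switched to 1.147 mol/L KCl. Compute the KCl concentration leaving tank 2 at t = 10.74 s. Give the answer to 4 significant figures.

Time constants: τᵢ = Vᵢ/Q for each well-mixed tank.
τ₁ = 80.75/6.485 = 12.4518 s; τ₂ = 60.05/6.485 = 9.25983 s.
Tank 1: C₁ = C_in(1 − e^(−t/τ₁)). Tank 2 (τ₁ ≠ τ₂): C₂ = C_in[1 − (τ₁ e^(−t/τ₁) − τ₂ e^(−t/τ₂))/(τ₁ − τ₂)].
At t = 10.74: e^(−t/τ₁) = 0.422095, e^(−t/τ₂) = 0.313534.
C₂ = 1.147·[1 − (12.4518·0.422095 − 9.25983·0.313534)/(3.19198)] = 1.147·0.262973 = 0.301630 mol/L.

0.3016 mol/L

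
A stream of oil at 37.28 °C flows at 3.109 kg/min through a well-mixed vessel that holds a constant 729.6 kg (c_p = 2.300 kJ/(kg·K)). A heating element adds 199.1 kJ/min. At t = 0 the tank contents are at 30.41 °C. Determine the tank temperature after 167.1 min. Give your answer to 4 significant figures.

Unsteady energy balance on the tank contents: M c_p dT/dt = ṁ c_p (T_in − T) + 199.1.
τ = M/ṁ = 234.674 min; T_ss = T_in + Q̇/(ṁ c_p) = 37.28 + 199.1/(3.109·2.300) = 65.1234 °C.
Solution: T(t) = T_ss + (T₀ − T_ss) e^(−t/τ).
T(167.1) = 65.1234 + (-34.7134)·e^(−167.1/234.674) = 65.1234 + (-34.7134)·0.490636 = 48.0918 °C.

48.09 °C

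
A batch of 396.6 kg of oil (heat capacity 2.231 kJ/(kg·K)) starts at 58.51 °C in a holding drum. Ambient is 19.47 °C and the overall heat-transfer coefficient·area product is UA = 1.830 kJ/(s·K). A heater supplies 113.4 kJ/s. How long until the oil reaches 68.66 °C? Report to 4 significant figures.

Lumped-capacitance energy balance: M c_p dT/dt = UA(T_amb − T) + Q̇.
τ = M c_p/UA = 483.505 s; T_ss = T_amb + Q̇/UA = 19.47 + 113.4/1.830 = 81.4372 °C.
T(t) = T_ss + (T₀ − T_ss)e^(−t/τ); set T = 68.66:
t = −τ ln[(T − T_ss)/(T₀ − T_ss)] = −483.505 · ln(0.557295) = 282.687 s.

282.7 s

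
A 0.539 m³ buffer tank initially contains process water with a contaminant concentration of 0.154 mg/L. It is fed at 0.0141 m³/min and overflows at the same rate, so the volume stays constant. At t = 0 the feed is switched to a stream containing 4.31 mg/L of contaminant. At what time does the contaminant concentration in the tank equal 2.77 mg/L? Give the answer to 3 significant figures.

Species balance: V dC/dt = Q(C_in − C) ⇒ τ = V/Q = 38.227 min.
C(t) = C_in + (C₀ − C_in) e^(−t/τ). Set C = 2.77 and solve for t:
e^(−t/τ) = (C − C_in)/(C₀ − C_in) = (2.77 − 4.31)/(0.154 − 4.31) = 0.37055
t = −τ ln(…) = 38.227 × 0.99277 = 37.951 min.

38.0 min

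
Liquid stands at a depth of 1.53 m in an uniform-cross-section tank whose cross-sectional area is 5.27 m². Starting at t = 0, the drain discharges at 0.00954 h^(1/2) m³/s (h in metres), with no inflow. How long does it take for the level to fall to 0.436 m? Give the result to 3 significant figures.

With no inflow, A dh/dt = −0.00954 √h.
∫ h^(−1/2) dh = −(0.00954/A) ∫ dt, giving 2√h = 2√h₀ − (0.00954/A) t.
t = 2A(√h₀ − √h)/0.00954 = 2·5.27·(√1.53 − √0.436)/0.00954
  = 10.540 × (1.2369 − 0.66030) / 0.00954 = 637.07 s.

637 s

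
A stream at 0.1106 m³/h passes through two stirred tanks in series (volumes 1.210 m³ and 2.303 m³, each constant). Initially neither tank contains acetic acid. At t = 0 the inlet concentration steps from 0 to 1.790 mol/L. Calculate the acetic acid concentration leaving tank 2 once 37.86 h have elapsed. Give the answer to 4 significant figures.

Species balance on tank i: dCᵢ/dt = (Cᵢ₋₁ − Cᵢ)/τᵢ with τᵢ = Vᵢ/Q.
τ₁ = 1.210/0.1106 = 10.9403 h; τ₂ = 2.303/0.1106 = 20.8228 h.
Solving the cascade with C₁(0)=C₂(0)=0 gives C₂(t) = C_in[1 − (τ₁ e^(−t/τ₁) − τ₂ e^(−t/τ₂))/(τ₁ − τ₂)].
At t = 37.86: e^(−t/τ₁) = 0.0314112, e^(−t/τ₂) = 0.162318.
C₂ = 1.790·[1 − (10.9403·0.0314112 − 20.8228·0.162318)/(-9.88246)] = 1.790·0.692763 = 1.24005 mol/L.

1.240 mol/L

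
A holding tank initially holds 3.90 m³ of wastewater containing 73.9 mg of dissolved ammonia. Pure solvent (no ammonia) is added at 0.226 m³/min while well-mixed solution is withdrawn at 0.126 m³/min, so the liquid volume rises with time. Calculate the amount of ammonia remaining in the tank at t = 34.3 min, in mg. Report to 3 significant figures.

33.4 mg

Total volume: dV/dt = Q_in − Q_out = 0.10000 m³/min, so V(t) = 3.90 + 0.10000 t and V(34.3) = 7.3300 m³.
Species balance (pure solvent in): dm/dt = −Q_out · m/V(t).
Separate: dm/m = −Q_out dt/V(t) ⇒ ln(m/m₀) = −(Q_out/(Q_in−Q_out)) ln(V/V₀).
m = m₀ (V₀/V)^(Q_out/(Q_in−Q_out)) = 73.9 × (3.90/7.3300)^(1.2600) = 33.370 mg.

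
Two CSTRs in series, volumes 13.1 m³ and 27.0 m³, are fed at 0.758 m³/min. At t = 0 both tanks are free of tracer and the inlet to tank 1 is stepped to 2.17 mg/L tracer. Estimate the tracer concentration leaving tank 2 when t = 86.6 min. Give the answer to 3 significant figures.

Species balance on tank i: dCᵢ/dt = (Cᵢ₋₁ − Cᵢ)/τᵢ with τᵢ = Vᵢ/Q.
τ₁ = 13.1/0.758 = 17.282 min; τ₂ = 27.0/0.758 = 35.620 min.
Tank 1: C₁ = C_in(1 − e^(−t/τ₁)). Tank 2 (τ₁ ≠ τ₂): C₂ = C_in[1 − (τ₁ e^(−t/τ₁) − τ₂ e^(−t/τ₂))/(τ₁ − τ₂)].
At t = 86.6: e^(−t/τ₁) = 0.0066649, e^(−t/τ₂) = 0.087930.
C₂ = 2.17·[1 − (17.282·0.0066649 − 35.620·0.087930)/(-18.338)] = 2.17·0.83548 = 1.8130 mg/L.

1.81 mg/L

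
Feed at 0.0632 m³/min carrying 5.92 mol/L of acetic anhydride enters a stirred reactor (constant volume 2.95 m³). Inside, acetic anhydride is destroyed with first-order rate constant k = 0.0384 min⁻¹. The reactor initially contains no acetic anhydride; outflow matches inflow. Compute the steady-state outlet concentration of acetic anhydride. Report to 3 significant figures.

2.12 mol/L

Accumulation = in − out − consumed: V dC/dt = Q C_in − Q C − k V C.
Steady state (dC/dt = 0): C_ss = Q C_in/(Q + kV) = C_in/(1 + kV/Q).
C_ss = 0.0632·5.92/(0.0632 + 0.0384·2.95) = 0.37414/0.17648 = 2.1200 mol/L.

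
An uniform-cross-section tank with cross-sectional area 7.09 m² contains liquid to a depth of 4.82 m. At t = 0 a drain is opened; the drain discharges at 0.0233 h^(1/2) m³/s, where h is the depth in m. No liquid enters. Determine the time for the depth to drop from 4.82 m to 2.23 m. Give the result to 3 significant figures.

With no inflow, A dh/dt = −0.0233 √h.
∫ h^(−1/2) dh = −(0.0233/A) ∫ dt, giving 2√h = 2√h₀ − (0.0233/A) t.
t = 2A(√h₀ − √h)/0.0233 = 2·7.09·(√4.82 − √2.23)/0.0233
  = 14.180 × (2.1954 − 1.4933) / 0.0233 = 427.31 s.

427 s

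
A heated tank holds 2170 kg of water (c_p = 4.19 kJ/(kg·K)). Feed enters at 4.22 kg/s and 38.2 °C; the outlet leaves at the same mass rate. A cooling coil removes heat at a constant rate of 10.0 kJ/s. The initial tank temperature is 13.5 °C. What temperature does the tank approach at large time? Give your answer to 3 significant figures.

First-law balance (no shaft work): M c_p dT/dt = ṁ c_p (T_in − T) − 10.0.
At steady state dT/dt = 0 ⇒ T_ss = T_in − Q̇/(ṁ c_p) = 38.2 − 10.0/(4.22·4.19) = 37.634 °C.

37.6 °C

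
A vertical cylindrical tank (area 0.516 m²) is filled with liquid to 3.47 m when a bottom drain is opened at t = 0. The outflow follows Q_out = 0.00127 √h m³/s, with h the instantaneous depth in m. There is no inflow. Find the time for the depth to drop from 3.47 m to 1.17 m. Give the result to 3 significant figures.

With no inflow, A dh/dt = −0.00127 √h.
Separate and integrate: 2(√h − √h₀) = −(0.00127/A) t.
t = 2A(√h₀ − √h)/0.00127 = 2·0.516·(√3.47 − √1.17)/0.00127
  = 1.0320 × (1.8628 − 1.0817) / 0.00127 = 634.74 s.

635 s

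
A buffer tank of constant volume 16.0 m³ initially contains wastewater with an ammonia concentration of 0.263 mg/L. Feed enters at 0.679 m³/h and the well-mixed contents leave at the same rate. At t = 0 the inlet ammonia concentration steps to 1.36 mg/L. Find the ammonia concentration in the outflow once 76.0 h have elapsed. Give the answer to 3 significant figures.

1.32 mg/L

Transient balance on the dissolved component: V dC/dt = Q(C_in − C).
Rewrite as dC/dt + C/τ = C_in/τ, τ = V/Q = 23.564 h.
Integrating: C(t) = C_in + (C₀ − C_in) e^(−t/τ).
C(76.0) = 1.36 + (0.263 − 1.36)·e^(−76.0/23.564) = 1.36 + (-1.0970)·0.039746 = 1.3164 mg/L.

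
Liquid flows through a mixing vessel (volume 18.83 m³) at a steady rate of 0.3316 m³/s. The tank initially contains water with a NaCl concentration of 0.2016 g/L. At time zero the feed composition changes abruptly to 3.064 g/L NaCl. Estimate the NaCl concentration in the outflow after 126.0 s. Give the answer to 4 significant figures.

Species balance on the tank: V dC/dt = Q(C_in − C).
Time constant τ = V/Q = 18.83/0.3316 = 56.7853 s.
C approaches C_in exponentially: C(t) = C_in + (C₀ − C_in) e^(−t/τ).
C(126.0) = 3.064 + (0.2016 − 3.064)·e^(−126.0/56.7853) = 3.064 + (-2.86240)·0.108730 = 2.75277 g/L.

2.753 g/L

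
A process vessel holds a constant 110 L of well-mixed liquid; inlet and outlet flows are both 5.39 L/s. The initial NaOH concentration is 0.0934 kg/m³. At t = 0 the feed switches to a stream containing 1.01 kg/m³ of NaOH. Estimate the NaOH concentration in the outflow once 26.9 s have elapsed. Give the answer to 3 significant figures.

Species balance on the tank: V dC/dt = Q(C_in − C).
Time constant τ = V/Q = 110/5.39 = 20.408 s.
Integrating: C(t) = C_in + (C₀ − C_in) e^(−t/τ).
C(26.9) = 1.01 + (0.0934 − 1.01)·e^(−26.9/20.408) = 1.01 + (-0.91660)·0.26764 = 0.76468 kg/m³.

0.765 kg/m³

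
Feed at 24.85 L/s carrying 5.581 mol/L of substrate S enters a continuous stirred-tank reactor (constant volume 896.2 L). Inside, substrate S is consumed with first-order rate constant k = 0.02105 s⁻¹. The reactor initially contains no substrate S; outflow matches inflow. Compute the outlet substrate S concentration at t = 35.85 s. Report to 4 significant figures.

2.621 mol/L

Species balance: V dC/dt = Q C_in − Q C − k V C.
dC/dt = (Q/V) C_in − (Q/V + k) C; effective rate a = Q/V + k = 0.0277282 + 0.02105 = 0.0487782 s⁻¹.
C_ss = Q C_in/(Q + kV) = 3.17255 mol/L; C(t) = C_ss + (C₀ − C_ss) e^(−a t).
C(35.85) = 3.17255 + (-3.17255)·e^(−0.0487782·35.85) = 3.17255 + (-3.17255)·0.174000 = 2.62052 mol/L.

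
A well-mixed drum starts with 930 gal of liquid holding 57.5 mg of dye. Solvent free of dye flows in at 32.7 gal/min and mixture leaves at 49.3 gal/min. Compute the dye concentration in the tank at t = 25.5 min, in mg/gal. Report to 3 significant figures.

Total volume: dV/dt = Q_in − Q_out = -16.600 gal/min, so V(t) = 930 − 16.600 t and V(25.5) = 506.70 gal.
Species balance (pure solvent in): dm/dt = −Q_out · m/V(t).
dm/m = −Q_out dt/(V₀ − 16.600 t); integrating gives ln(m/m₀) = −(Q_out/(Q_in−Q_out)) ln(V/V₀).
m = m₀ (V₀/V)^(Q_out/(Q_in−Q_out)) = 57.5 × (930/506.70)^(-2.9699) = 9.4714 mg.
C = m/V = 9.4714/506.70 = 0.018692 mg/gal.

0.0187 mg/gal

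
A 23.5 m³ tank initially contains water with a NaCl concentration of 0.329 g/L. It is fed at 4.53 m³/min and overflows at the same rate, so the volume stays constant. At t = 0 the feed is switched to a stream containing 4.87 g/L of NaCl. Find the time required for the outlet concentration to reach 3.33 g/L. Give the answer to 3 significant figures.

Transient balance on the dissolved component: V dC/dt = Q(C_in − C), so τ = V/Q = 5.1876 min.
C(t) = C_in + (C₀ − C_in) e^(−t/τ). Set C = 3.33 and solve for t:
e^(−t/τ) = (C − C_in)/(C₀ − C_in) = (3.33 − 4.87)/(0.329 − 4.87) = 0.33913
t = −τ ln(…) = 5.1876 × 1.0814 = 5.6097 min.

5.61 min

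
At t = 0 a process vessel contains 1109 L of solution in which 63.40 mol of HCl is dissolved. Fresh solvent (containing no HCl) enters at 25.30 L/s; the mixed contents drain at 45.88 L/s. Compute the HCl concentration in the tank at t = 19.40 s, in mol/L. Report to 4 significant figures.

Total volume: dV/dt = Q_in − Q_out = -20.5800 L/s, so V(t) = 1109 − 20.5800 t and V(19.40) = 709.748 L.
Solute balance: dm/dt = 0 − Q_out C = −Q_out m/V(t).
Separate: dm/m = −Q_out dt/V(t) ⇒ ln(m/m₀) = −(Q_out/(Q_in−Q_out)) ln(V/V₀).
m = m₀ (V₀/V)^(Q_out/(Q_in−Q_out)) = 63.40 × (1109/709.748)^(-2.22935) = 23.4412 mol.
C = m/V = 23.4412/709.748 = 0.0330275 mol/L.

0.03303 mol/L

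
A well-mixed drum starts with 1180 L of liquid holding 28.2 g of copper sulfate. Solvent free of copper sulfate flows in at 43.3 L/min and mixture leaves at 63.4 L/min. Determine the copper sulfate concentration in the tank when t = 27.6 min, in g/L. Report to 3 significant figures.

Total volume: dV/dt = Q_in − Q_out = -20.100 L/min, so V(t) = 1180 − 20.100 t and V(27.6) = 625.24 L.
Solute balance: dm/dt = 0 − Q_out C = −Q_out m/V(t).
Separate: dm/m = −Q_out dt/V(t) ⇒ ln(m/m₀) = −(Q_out/(Q_in−Q_out)) ln(V/V₀).
m = m₀ (V₀/V)^(Q_out/(Q_in−Q_out)) = 28.2 × (1180/625.24)^(-3.1542) = 3.8037 g.
C = m/V = 3.8037/625.24 = 0.0060835 g/L.

0.00608 g/L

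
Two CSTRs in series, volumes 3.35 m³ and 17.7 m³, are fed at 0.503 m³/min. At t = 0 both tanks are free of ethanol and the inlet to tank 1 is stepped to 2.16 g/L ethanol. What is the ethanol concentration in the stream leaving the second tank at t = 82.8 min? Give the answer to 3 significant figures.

1.91 g/L

Each tank obeys Vᵢ dCᵢ/dt = Q(Cᵢ₋₁ − Cᵢ), so τᵢ = Vᵢ/Q.
τ₁ = 3.35/0.503 = 6.6600 min; τ₂ = 17.7/0.503 = 35.189 min.
Tank 1: C₁ = C_in(1 − e^(−t/τ₁)). Tank 2 (τ₁ ≠ τ₂): C₂ = C_in[1 − (τ₁ e^(−t/τ₁) − τ₂ e^(−t/τ₂))/(τ₁ − τ₂)].
At t = 82.8: e^(−t/τ₁) = 3.9875e-06, e^(−t/τ₂) = 0.095082.
C₂ = 2.16·[1 − (6.6600·3.9875e-06 − 35.189·0.095082)/(-28.529)] = 2.16·0.88272 = 1.9067 g/L.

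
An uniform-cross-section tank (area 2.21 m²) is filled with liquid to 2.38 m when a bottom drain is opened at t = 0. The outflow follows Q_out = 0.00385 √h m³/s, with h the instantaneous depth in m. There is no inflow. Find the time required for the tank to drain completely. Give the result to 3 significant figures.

1770 s

With no inflow, A dh/dt = −0.00385 √h.
Separate and integrate: 2(√h − √h₀) = −(0.00385/A) t.
Set h = 0: 2√h₀ = (0.00385/A) t_empty ⇒ t_empty = 2A√h₀/0.00385.
t_empty = 2·2.21·√2.38/0.00385 = 4.4200·1.5427/0.00385 = 1771.1 s.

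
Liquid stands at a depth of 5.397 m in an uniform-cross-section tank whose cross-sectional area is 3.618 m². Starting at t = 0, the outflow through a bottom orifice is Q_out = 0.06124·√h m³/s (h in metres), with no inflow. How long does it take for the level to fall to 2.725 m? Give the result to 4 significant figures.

79.45 s

A dh/dt = −Q_out = −0.06124 √h.
Separate and integrate: 2(√h − √h₀) = −(0.06124/A) t.
t = 2A(√h₀ − √h)/0.06124 = 2·3.618·(√5.397 − √2.725)/0.06124
  = 7.23600 × (2.32314 − 1.65076) / 0.06124 = 79.4480 s.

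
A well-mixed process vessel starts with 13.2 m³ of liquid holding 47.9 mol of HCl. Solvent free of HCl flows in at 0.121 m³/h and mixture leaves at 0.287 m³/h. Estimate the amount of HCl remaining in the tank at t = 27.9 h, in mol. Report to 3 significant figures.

22.7 mol

Let m(t) be the amount of HCl. Volume: V(t) = V₀ + (Q_in − Q_out) t = 13.2 − 0.16600 t; V(27.9) = 8.5686 m³.
Species balance (pure solvent in): dm/dt = −Q_out · m/V(t).
Separate: dm/m = −Q_out dt/V(t) ⇒ ln(m/m₀) = −(Q_out/(Q_in−Q_out)) ln(V/V₀).
m = m₀ (V₀/V)^(Q_out/(Q_in−Q_out)) = 47.9 × (13.2/8.5686)^(-1.7289) = 22.692 mol.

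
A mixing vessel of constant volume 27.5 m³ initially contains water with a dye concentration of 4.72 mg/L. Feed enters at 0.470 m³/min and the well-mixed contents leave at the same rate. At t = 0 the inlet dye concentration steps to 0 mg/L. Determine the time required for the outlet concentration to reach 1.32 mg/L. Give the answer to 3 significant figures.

Species balance: V dC/dt = Q(C_in − C) ⇒ τ = V/Q = 58.511 min.
C(t) = C_in + (C₀ − C_in) e^(−t/τ). Set C = 1.32 and solve for t:
e^(−t/τ) = (C − C_in)/(C₀ − C_in) = (1.32 − 0)/(4.72 − 0) = 0.27966
t = −τ ln(…) = 58.511 × 1.2742 = 74.553 min.

74.6 min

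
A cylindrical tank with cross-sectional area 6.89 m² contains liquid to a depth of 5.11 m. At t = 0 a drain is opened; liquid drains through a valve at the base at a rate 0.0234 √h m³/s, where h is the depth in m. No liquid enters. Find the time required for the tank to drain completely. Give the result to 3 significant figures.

1330 s

Unsteady balance on liquid volume: A dh/dt = −0.0234 √h.
Separate and integrate: 2(√h − √h₀) = −(0.0234/A) t.
Set h = 0: 2√h₀ = (0.0234/A) t_empty ⇒ t_empty = 2A√h₀/0.0234.
t_empty = 2·6.89·√5.11/0.0234 = 13.780·2.2605/0.0234 = 1331.2 s.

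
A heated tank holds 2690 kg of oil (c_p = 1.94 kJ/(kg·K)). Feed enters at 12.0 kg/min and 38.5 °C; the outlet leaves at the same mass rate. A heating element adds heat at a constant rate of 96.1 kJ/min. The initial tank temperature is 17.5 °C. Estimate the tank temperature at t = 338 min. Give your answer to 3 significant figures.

37.1 °C

M c_p dT/dt = ṁ c_p (T_in − T) + Q̇.
τ = M/ṁ = 224.17 min; T_ss = T_in + Q̇/(ṁ c_p) = 38.5 + 96.1/(12.0·1.94) = 42.628 °C.
T approaches T_ss exponentially: T(t) = T_ss + (T₀ − T_ss) e^(−t/τ).
T(338) = 42.628 + (-25.128)·e^(−338/224.17) = 42.628 + (-25.128)·0.22140 = 37.065 °C.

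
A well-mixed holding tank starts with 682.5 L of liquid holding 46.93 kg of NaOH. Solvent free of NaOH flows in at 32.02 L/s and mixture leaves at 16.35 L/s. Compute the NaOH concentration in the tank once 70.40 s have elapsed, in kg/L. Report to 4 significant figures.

Total volume: dV/dt = Q_in − Q_out = 15.6700 L/s, so V(t) = 682.5 + 15.6700 t and V(70.40) = 1785.67 L.
Solute balance: dm/dt = 0 − Q_out C = −Q_out m/V(t).
Separate: dm/m = −Q_out dt/V(t) ⇒ ln(m/m₀) = −(Q_out/(Q_in−Q_out)) ln(V/V₀).
m = m₀ (V₀/V)^(Q_out/(Q_in−Q_out)) = 46.93 × (682.5/1785.67)^(1.04340) = 17.2039 kg.
C = m/V = 17.2039/1785.67 = 0.00963442 kg/L.

0.009634 kg/L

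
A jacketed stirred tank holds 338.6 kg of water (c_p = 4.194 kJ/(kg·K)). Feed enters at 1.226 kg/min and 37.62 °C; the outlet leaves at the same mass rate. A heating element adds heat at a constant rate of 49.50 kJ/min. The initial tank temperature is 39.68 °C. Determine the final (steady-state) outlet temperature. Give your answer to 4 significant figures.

47.25 °C

M c_p dT/dt = ṁ c_p (T_in − T) + Q̇.
At steady state dT/dt = 0 ⇒ T_ss = T_in + Q̇/(ṁ c_p) = 37.62 + 49.50/(1.226·4.194) = 47.2469 °C.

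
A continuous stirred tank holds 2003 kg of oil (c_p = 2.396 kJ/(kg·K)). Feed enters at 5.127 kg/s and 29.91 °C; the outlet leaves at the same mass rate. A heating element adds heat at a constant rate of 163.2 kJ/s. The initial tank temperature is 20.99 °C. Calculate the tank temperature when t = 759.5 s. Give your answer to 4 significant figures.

40.02 °C

Heat balance on the well-mixed liquid: M c_p dT/dt = ṁ c_p (T_in − T) + 163.2.
Rearrange: dT/dt = (T_ss − T)/τ with τ = M/ṁ = 390.677 s and T_ss = T_in + Q̇/(ṁ c_p) = 43.1953 °C.
Integrating: T(t) = T_ss + (T₀ − T_ss) e^(−t/τ).
T(759.5) = 43.1953 + (-22.2053)·e^(−759.5/390.677) = 43.1953 + (-22.2053)·0.143121 = 40.0172 °C.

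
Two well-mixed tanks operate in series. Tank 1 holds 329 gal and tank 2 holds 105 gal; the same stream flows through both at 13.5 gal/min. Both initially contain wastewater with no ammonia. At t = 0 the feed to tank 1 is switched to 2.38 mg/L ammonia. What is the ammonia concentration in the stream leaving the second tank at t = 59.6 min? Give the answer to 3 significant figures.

2.08 mg/L

Species balance on tank i: dCᵢ/dt = (Cᵢ₋₁ − Cᵢ)/τᵢ with τᵢ = Vᵢ/Q.
τ₁ = 329/13.5 = 24.370 min; τ₂ = 105/13.5 = 7.7778 min.
Solving the cascade with C₁(0)=C₂(0)=0 gives C₂(t) = C_in[1 − (τ₁ e^(−t/τ₁) − τ₂ e^(−t/τ₂))/(τ₁ − τ₂)].
At t = 59.6: e^(−t/τ₁) = 0.086675, e^(−t/τ₂) = 0.00046996.
C₂ = 2.38·[1 − (24.370·0.086675 − 7.7778·0.00046996)/(16.593)] = 2.38·0.87292 = 2.0775 mg/L.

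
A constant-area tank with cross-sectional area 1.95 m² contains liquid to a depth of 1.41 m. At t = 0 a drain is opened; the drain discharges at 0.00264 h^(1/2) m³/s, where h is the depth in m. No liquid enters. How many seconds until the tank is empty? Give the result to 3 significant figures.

A dh/dt = −Q_out = −0.00264 √h.
∫ h^(−1/2) dh = −(0.00264/A) ∫ dt, giving 2√h = 2√h₀ − (0.00264/A) t.
Tank is empty when √h = 0: t_empty = 2A√h₀/0.00264.
t_empty = 2·1.95·√1.41/0.00264 = 3.9000·1.1874/0.00264 = 1754.2 s.

1750 s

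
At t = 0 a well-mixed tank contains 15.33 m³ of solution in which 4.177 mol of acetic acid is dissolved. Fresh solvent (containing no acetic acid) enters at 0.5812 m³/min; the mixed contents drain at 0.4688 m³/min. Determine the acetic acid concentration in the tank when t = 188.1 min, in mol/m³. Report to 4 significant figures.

0.003083 mol/m³

Let m(t) be the amount of acetic acid. Volume: V(t) = V₀ + (Q_in − Q_out) t = 15.33 + 0.112400 t; V(188.1) = 36.4724 m³.
Species balance (pure solvent in): dm/dt = −Q_out · m/V(t).
Separate: dm/m = −Q_out dt/V(t) ⇒ ln(m/m₀) = −(Q_out/(Q_in−Q_out)) ln(V/V₀).
m = m₀ (V₀/V)^(Q_out/(Q_in−Q_out)) = 4.177 × (15.33/36.4724)^(4.17082) = 0.112428 mol.
C = m/V = 0.112428/36.4724 = 0.00308254 mol/m³.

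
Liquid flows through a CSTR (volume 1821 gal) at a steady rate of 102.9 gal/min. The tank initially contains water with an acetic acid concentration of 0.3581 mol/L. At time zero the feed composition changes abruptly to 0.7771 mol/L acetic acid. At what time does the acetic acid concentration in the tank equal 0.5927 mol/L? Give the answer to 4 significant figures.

Species balance: V dC/dt = Q(C_in − C) ⇒ τ = V/Q = 17.6968 min.
C(t) = C_in + (C₀ − C_in) e^(−t/τ). Set C = 0.5927 and solve for t:
e^(−t/τ) = (C − C_in)/(C₀ − C_in) = (0.5927 − 0.7771)/(0.3581 − 0.7771) = 0.440095
t = −τ ln(…) = 17.6968 × 0.820764 = 14.5249 min.

14.52 min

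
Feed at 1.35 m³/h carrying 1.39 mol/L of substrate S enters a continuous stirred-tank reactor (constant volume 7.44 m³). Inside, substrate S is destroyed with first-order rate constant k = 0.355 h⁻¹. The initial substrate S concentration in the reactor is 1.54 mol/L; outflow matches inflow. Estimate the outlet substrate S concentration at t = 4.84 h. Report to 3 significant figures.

0.550 mol/L

Accumulation = in − out − consumed: V dC/dt = Q C_in − Q C − k V C.
This is linear with rate a = Q/V + k = 0.53645 h⁻¹.
C_ss = Q C_in/(Q + kV) = 0.47016 mol/L; C(t) = C_ss + (C₀ − C_ss) e^(−a t).
C(4.84) = 0.47016 + (1.0698)·e^(−0.53645·4.84) = 0.47016 + (1.0698)·0.074540 = 0.54990 mol/L.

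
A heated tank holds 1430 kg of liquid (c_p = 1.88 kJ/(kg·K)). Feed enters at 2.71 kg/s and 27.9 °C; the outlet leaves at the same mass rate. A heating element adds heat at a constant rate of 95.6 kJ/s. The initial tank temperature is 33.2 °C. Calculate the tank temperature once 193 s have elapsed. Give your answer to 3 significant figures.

Heat balance on the well-mixed liquid: M c_p dT/dt = ṁ c_p (T_in − T) + 95.6.
τ = M/ṁ = 527.68 s; T_ss = T_in + Q̇/(ṁ c_p) = 27.9 + 95.6/(2.71·1.88) = 46.664 °C.
Solution: T(t) = T_ss + (T₀ − T_ss) e^(−t/τ).
T(193) = 46.664 + (-13.464)·e^(−193/527.68) = 46.664 + (-13.464)·0.69367 = 37.324 °C.

37.3 °C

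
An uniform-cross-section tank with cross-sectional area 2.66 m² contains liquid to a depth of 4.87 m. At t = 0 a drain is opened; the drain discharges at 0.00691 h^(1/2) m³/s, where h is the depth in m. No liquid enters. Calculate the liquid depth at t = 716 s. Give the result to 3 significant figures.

1.63 m

Unsteady balance on liquid volume: A dh/dt = −0.00691 √h.
This is separable: 2 d(√h)/dt = −0.00691/A, so √h = √h₀ − (0.00691/(2A)) t.
√h = √4.87 − 0.00691·716/(2·2.66) = 2.2068 − 0.92999 = 1.2768.
h = 1.2768² = 1.6303 m.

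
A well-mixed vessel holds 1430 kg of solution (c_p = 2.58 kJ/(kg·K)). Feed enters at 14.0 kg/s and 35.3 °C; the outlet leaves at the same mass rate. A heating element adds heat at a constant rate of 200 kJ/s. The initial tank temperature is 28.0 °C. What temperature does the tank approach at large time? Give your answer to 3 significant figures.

Heat balance on the well-mixed liquid: M c_p dT/dt = ṁ c_p (T_in − T) + 200.
At steady state dT/dt = 0 ⇒ T_ss = T_in + Q̇/(ṁ c_p) = 35.3 + 200/(14.0·2.58) = 40.837 °C.

40.8 °C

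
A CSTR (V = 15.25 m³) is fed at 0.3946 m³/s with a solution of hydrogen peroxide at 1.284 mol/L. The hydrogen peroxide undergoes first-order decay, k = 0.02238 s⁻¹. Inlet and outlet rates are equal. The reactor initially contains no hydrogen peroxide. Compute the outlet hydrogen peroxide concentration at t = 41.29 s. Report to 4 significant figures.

0.5946 mol/L

Accumulation = in − out − consumed: V dC/dt = Q C_in − Q C − k V C.
dC/dt = (Q/V) C_in − (Q/V + k) C; effective rate a = Q/V + k = 0.0258754 + 0.02238 = 0.0482554 s⁻¹.
C_ss = Q C_in/(Q + kV) = 0.688504 mol/L; C(t) = C_ss + (C₀ − C_ss) e^(−a t).
C(41.29) = 0.688504 + (-0.688504)·e^(−0.0482554·41.29) = 0.688504 + (-0.688504)·0.136359 = 0.594620 mol/L.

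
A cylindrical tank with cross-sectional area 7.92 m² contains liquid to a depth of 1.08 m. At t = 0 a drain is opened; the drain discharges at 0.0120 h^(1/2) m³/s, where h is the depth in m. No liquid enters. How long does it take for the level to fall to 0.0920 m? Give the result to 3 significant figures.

971 s

Accumulation of liquid (constant cross-section A): A dh/dt = −0.0120 √h.
∫ h^(−1/2) dh = −(0.0120/A) ∫ dt, giving 2√h = 2√h₀ − (0.0120/A) t.
t = 2A(√h₀ − √h)/0.0120 = 2·7.92·(√1.08 − √0.0920)/0.0120
  = 15.840 × (1.0392 − 0.30332) / 0.0120 = 971.41 s.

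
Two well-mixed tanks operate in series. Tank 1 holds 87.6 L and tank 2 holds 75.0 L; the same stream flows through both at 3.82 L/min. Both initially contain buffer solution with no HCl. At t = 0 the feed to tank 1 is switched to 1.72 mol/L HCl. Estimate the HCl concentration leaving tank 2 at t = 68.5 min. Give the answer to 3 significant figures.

Time constants: τᵢ = Vᵢ/Q for each well-mixed tank.
τ₁ = 87.6/3.82 = 22.932 min; τ₂ = 75.0/3.82 = 19.634 min.
Tank 1: C₁ = C_in(1 − e^(−t/τ₁)). Tank 2 (τ₁ ≠ τ₂): C₂ = C_in[1 − (τ₁ e^(−t/τ₁) − τ₂ e^(−t/τ₂))/(τ₁ − τ₂)].
At t = 68.5: e^(−t/τ₁) = 0.050433, e^(−t/τ₂) = 0.030533.
C₂ = 1.72·[1 − (22.932·0.050433 − 19.634·0.030533)/(3.2984)] = 1.72·0.83111 = 1.4295 mol/L.

1.43 mol/L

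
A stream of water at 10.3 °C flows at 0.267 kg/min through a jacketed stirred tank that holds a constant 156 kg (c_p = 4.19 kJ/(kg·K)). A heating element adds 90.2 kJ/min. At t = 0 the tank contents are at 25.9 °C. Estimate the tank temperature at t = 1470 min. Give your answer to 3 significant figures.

M c_p dT/dt = ṁ c_p (T_in − T) + Q̇.
τ = M/ṁ = 584.27 min; T_ss = T_in + Q̇/(ṁ c_p) = 10.3 + 90.2/(0.267·4.19) = 90.927 °C.
T approaches T_ss exponentially: T(t) = T_ss + (T₀ − T_ss) e^(−t/τ).
T(1470) = 90.927 + (-65.027)·e^(−1470/584.27) = 90.927 + (-65.027)·0.080785 = 85.674 °C.

85.7 °C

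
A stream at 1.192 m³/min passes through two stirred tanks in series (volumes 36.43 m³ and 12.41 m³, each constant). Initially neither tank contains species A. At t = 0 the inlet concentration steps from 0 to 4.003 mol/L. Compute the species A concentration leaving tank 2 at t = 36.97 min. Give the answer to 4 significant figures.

2.251 mol/L

Time constants: τᵢ = Vᵢ/Q for each well-mixed tank.
τ₁ = 36.43/1.192 = 30.5621 min; τ₂ = 12.41/1.192 = 10.4111 min.
Tank 1: C₁ = C_in(1 − e^(−t/τ₁)). Tank 2 (τ₁ ≠ τ₂): C₂ = C_in[1 − (τ₁ e^(−t/τ₁) − τ₂ e^(−t/τ₂))/(τ₁ − τ₂)].
At t = 36.97: e^(−t/τ₁) = 0.298296, e^(−t/τ₂) = 0.0286952.
C₂ = 4.003·[1 − (30.5621·0.298296 − 10.4111·0.0286952)/(20.1510)] = 4.003·0.562414 = 2.25134 mol/L.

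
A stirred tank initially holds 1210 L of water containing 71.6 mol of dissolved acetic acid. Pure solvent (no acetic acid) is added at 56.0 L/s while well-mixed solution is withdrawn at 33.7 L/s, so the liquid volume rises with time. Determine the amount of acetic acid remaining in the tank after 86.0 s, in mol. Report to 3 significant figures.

Total volume: dV/dt = Q_in − Q_out = 22.300 L/s, so V(t) = 1210 + 22.300 t and V(86.0) = 3127.8 L.
Species balance (pure solvent in): dm/dt = −Q_out · m/V(t).
dm/m = −Q_out dt/(V₀ + 22.300 t); integrating gives ln(m/m₀) = −(Q_out/(Q_in−Q_out)) ln(V/V₀).
m = m₀ (V₀/V)^(Q_out/(Q_in−Q_out)) = 71.6 × (1210/3127.8)^(1.5112) = 17.045 mol.

17.0 mol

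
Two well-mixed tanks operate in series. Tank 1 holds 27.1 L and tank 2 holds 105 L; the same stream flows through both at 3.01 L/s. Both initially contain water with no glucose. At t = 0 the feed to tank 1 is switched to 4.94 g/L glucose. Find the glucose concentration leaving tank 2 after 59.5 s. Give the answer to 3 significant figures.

3.73 g/L

Each tank obeys Vᵢ dCᵢ/dt = Q(Cᵢ₋₁ − Cᵢ), so τᵢ = Vᵢ/Q.
τ₁ = 27.1/3.01 = 9.0033 s; τ₂ = 105/3.01 = 34.884 s.
Solving the cascade with C₁(0)=C₂(0)=0 gives C₂(t) = C_in[1 − (τ₁ e^(−t/τ₁) − τ₂ e^(−t/τ₂))/(τ₁ − τ₂)].
At t = 59.5: e^(−t/τ₁) = 0.0013486, e^(−t/τ₂) = 0.18165.
C₂ = 4.94·[1 − (9.0033·0.0013486 − 34.884·0.18165)/(-25.880)] = 4.94·0.75562 = 3.7328 g/L.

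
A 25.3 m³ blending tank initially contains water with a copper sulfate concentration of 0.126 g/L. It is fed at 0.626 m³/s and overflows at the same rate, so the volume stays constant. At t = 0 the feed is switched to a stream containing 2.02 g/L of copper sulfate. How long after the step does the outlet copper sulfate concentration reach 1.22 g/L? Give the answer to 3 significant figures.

Species balance on the tank: V dC/dt = Q(C_in − C), so τ = V/Q = 40.415 s.
C(t) = C_in + (C₀ − C_in) e^(−t/τ). Set C = 1.22 and solve for t:
e^(−t/τ) = (C − C_in)/(C₀ − C_in) = (1.22 − 2.02)/(0.126 − 2.02) = 0.42239
t = −τ ln(…) = 40.415 × 0.86183 = 34.831 s.

34.8 s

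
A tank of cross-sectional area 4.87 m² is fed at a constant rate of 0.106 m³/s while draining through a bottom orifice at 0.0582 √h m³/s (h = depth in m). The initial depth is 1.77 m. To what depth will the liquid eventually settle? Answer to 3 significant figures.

Level balance: A dh/dt = 0.106 − 0.0582 √h. Setting dh/dt = 0:
Q_in = 0.0582 √h_ss ⇒ √h_ss = 0.106/0.0582 = 1.8213.
h_ss = 1.8213² = 3.3172 m. (Since h₀ = 1.77 m < h_ss, the level will rise toward this value.)

3.32 m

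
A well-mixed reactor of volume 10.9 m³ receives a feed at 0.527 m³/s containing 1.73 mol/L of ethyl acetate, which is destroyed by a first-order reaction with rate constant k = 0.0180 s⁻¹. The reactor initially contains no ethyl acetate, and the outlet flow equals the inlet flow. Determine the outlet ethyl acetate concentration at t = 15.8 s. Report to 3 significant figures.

V dC/dt = Q(C_in − C) − k V C.
dC/dt = (Q/V) C_in − (Q/V + k) C; effective rate a = Q/V + k = 0.048349 + 0.0180 = 0.066349 s⁻¹.
C_ss = Q C_in/(Q + kV) = 1.2607 mol/L; C(t) = C_ss + (C₀ − C_ss) e^(−a t).
C(15.8) = 1.2607 + (-1.2607)·e^(−0.066349·15.8) = 1.2607 + (-1.2607)·0.35053 = 0.81876 mol/L.

0.819 mol/L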